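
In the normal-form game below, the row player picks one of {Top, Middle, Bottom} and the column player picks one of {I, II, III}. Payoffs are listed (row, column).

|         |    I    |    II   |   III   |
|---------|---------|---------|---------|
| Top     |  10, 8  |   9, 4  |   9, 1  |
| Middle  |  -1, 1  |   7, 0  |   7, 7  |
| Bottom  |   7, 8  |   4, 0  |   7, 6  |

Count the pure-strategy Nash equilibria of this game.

(Top, I): the row player gets 10 (best alternative 7); the column player gets 8 (best alternative 4). Neither deviates — NE.
(Bottom, III) is not a NE: the row player would switch to Top (9 > 7).
No other cell survives both best-response checks, so there is 1 pure NE.

1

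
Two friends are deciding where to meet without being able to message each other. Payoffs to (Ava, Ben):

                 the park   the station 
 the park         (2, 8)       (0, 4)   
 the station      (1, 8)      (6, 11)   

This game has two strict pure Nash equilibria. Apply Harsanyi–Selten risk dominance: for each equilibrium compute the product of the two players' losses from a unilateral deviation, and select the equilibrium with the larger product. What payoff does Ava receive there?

At both the park: Ava loses 2 − 1 = 1 by deviating; Ben loses 8 − 4 = 4. Product = 1·4 = 4.
At both the station: Ava loses 6 − 0 = 6 by deviating; Ben loses 11 − 8 = 3. Product = 6·3 = 18.
18 > 4, so both the station is risk-dominant. Ava's payoff there is 6.

6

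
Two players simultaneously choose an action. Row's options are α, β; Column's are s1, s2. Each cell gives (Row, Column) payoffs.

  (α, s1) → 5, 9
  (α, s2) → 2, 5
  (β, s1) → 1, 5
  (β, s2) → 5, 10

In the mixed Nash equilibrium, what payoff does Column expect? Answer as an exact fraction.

65/9

Row mixes with probability p on α, chosen so Column is indifferent: 9p + 5(1−p) = 5p + 10(1−p) gives p = 5/9.
Column's expected payoff is 9·5/9 + 5·4/9 = 65/9.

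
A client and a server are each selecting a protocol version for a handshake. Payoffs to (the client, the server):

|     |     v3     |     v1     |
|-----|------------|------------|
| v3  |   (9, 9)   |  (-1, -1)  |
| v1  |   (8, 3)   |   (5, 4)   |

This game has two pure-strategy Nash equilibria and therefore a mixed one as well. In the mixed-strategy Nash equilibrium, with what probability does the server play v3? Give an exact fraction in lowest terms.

6/7

The server's mix q on v3 must make the client indifferent between v3 and v1.
The client's payoff from v3: 9q + (-1)(1−q). From v1: 8q + 5(1−q).
Set equal: 1q = 6(1−q) → q = 6/7.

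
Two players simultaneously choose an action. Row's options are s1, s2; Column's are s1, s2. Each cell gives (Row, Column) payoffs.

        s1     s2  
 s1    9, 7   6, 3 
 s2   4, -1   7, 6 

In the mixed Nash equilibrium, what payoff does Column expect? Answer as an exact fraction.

Row mixes with probability p on s1, chosen so Column is indifferent: 7p + (-1)(1−p) = 3p + 6(1−p) gives p = 7/11.
Column's expected payoff is 7·7/11 + (-1)·4/11 = 45/11.

45/11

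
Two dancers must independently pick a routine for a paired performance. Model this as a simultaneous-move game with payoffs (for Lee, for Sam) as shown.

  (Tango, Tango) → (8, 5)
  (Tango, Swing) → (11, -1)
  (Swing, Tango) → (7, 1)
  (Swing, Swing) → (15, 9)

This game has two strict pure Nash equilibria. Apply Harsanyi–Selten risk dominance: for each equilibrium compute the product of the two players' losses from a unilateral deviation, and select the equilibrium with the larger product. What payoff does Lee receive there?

15

At both Tango: Lee loses 8 − 7 = 1 by deviating; Sam loses 5 − (-1) = 6. Product = 1·6 = 6.
At both Swing: Lee loses 15 − 11 = 4 by deviating; Sam loses 9 − 1 = 8. Product = 4·8 = 32.
32 > 6, so both Swing is risk-dominant. Lee's payoff there is 15.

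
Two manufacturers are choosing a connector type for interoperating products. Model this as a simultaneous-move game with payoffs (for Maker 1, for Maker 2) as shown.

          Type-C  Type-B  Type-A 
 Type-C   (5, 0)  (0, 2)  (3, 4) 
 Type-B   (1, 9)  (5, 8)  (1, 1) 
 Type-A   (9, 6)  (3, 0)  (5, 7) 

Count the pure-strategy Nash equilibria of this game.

Both Type-A: Maker 1 gets 5 (best alternative 3); Maker 2 gets 7 (best alternative 6). Neither deviates — NE.
Both Type-C is not a NE: Maker 1 would switch to Type-A (9 > 5).
No other cell survives both best-response checks, so there is 1 pure NE.

1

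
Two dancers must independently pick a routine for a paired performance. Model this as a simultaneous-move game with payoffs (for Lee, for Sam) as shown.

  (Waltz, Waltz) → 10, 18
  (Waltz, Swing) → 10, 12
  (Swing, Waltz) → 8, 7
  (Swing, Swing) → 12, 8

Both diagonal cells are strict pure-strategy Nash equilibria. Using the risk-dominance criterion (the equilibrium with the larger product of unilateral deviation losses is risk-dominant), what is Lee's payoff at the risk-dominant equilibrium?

At both Waltz: Lee loses 10 − 8 = 2 by deviating; Sam loses 18 − 12 = 6. Product = 2·6 = 12.
At both Swing: Lee loses 12 − 10 = 2 by deviating; Sam loses 8 − 7 = 1. Product = 2·1 = 2.
12 > 2, so both Waltz is risk-dominant. Lee's payoff there is 10.

10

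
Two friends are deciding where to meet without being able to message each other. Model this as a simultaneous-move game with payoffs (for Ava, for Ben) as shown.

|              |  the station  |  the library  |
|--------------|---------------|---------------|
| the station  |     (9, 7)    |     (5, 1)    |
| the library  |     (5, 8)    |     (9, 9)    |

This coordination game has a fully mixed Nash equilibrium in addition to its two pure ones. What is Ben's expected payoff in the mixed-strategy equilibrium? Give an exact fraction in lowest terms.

Ava mixes with probability p on the station, chosen so Ben is indifferent: 7p + 8(1−p) = 1p + 9(1−p) gives p = 1/7.
Ben's expected payoff is 7·1/7 + 8·6/7 = 55/7.

55/7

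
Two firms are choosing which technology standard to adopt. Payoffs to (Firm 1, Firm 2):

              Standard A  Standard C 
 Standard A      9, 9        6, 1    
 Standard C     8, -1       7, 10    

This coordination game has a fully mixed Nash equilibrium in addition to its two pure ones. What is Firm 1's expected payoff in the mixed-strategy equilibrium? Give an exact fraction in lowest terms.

Firm 2 mixes with probability q on Standard A, chosen so Firm 1 is indifferent: 9q + 6(1−q) = 8q + 7(1−q) gives q = 1/2.
Firm 1's expected payoff (from either row, since indifferent) is 9·1/2 + 6·1/2 = 15/2.

15/2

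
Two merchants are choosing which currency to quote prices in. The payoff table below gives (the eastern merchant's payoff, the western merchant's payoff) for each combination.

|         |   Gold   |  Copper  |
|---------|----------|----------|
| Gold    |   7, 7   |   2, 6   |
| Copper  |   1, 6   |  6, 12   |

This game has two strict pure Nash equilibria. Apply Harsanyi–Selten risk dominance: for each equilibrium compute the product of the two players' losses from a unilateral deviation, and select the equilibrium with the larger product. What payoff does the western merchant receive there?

At both Gold: the eastern merchant loses 7 − 1 = 6 by deviating; the western merchant loses 7 − 6 = 1. Product = 6·1 = 6.
At both Copper: the eastern merchant loses 6 − 2 = 4 by deviating; the western merchant loses 12 − 6 = 6. Product = 4·6 = 24.
24 > 6, so both Copper is risk-dominant. The western merchant's payoff there is 12.

12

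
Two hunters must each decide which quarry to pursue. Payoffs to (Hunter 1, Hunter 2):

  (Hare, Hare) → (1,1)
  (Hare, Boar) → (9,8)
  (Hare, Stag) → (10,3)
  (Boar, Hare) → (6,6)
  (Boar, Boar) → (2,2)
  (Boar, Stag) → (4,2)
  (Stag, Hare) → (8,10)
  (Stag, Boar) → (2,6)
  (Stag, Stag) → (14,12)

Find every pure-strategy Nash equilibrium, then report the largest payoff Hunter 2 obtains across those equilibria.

(Hare, Boar) is a pure NE (Hunter 1: 9 ≥ 2; Hunter 2: 8 ≥ 3). Hunter 2 gets 8.
Both Stag is a pure NE (Hunter 1: 14 ≥ 10; Hunter 2: 12 ≥ 10). Hunter 2 gets 12.
Every other cell has a profitable deviation for at least one player. Highest of {8, 12} is 12.

12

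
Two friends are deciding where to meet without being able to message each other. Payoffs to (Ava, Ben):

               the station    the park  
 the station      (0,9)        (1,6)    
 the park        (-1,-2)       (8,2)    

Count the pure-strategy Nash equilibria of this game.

Both the station: Ava gets 0 (best alternative -1); Ben gets 9 (best alternative 6). Neither deviates — NE.
Both the park: Ava gets 8 (best alternative 1); Ben gets 2 (best alternative -2). Neither deviates — NE.
(the station, the park) is not a NE: Ava would switch to the park (8 > 1).
No other cell survives both best-response checks, so there are 2 pure NE.

2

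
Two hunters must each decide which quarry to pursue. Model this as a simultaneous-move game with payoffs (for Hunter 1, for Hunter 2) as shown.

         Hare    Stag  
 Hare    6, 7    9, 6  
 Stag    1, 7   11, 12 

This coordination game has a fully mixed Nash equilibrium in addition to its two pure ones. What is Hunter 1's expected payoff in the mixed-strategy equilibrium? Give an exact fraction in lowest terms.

Hunter 2 mixes with probability q on Hare, chosen so Hunter 1 is indifferent: 6q + 9(1−q) = 1q + 11(1−q) gives q = 2/7.
Hunter 1's expected payoff (from either row, since indifferent) is 6·2/7 + 9·5/7 = 57/7.

57/7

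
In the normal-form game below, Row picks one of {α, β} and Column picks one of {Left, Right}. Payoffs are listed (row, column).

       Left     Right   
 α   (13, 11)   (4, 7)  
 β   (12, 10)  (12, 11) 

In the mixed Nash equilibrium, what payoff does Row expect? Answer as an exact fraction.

12

Column mixes with probability q on Left, chosen so Row is indifferent: 13q + 4(1−q) = 12q + 12(1−q) gives q = 8/9.
Row's expected payoff (from either row, since indifferent) is 13·8/9 + 4·1/9 = 12.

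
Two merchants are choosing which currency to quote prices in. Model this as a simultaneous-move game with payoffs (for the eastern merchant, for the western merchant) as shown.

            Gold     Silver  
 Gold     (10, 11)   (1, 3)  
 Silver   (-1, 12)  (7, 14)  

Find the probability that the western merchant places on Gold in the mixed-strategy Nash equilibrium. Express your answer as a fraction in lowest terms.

The western merchant's mix q on Gold must make the eastern merchant indifferent between Gold and Silver.
The eastern merchant's payoff from Gold: 10q + 1(1−q). From Silver: (-1)q + 7(1−q).
Set equal: 11q = 6(1−q) → q = 6/17.

6/17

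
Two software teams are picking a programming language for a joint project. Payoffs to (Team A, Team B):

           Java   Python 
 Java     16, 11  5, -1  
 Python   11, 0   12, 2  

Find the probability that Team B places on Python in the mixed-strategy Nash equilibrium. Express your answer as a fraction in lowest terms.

Team B's mix q on Java must make Team A indifferent between Java and Python.
Team A's payoff from Java: 16q + 5(1−q). From Python: 11q + 12(1−q).
Set equal: 5q = 7(1−q) → q = 7/12.
Probability on Python is 1 − 7/12 = 5/12.

5/12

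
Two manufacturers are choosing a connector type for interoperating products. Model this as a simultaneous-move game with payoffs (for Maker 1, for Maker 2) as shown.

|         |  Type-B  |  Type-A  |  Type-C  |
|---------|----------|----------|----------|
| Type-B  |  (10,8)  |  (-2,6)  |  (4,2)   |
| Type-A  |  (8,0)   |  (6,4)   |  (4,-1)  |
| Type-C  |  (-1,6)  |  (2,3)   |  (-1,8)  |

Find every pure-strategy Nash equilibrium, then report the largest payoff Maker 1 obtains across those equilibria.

Both Type-B is a pure NE (Maker 1: 10 ≥ 8; Maker 2: 8 ≥ 6). Maker 1 gets 10.
Both Type-A is a pure NE (Maker 1: 6 ≥ 2; Maker 2: 4 ≥ 0). Maker 1 gets 6.
Every other cell has a profitable deviation for at least one player. Highest of {10, 6} is 10.

10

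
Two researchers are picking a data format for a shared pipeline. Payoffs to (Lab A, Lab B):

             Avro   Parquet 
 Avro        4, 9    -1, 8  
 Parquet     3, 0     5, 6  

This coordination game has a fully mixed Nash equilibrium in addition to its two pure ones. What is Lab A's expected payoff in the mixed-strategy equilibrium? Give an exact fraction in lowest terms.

23/7

Lab B mixes with probability q on Avro, chosen so Lab A is indifferent: 4q + (-1)(1−q) = 3q + 5(1−q) gives q = 6/7.
Lab A's expected payoff (from either row, since indifferent) is 4·6/7 + (-1)·1/7 = 23/7.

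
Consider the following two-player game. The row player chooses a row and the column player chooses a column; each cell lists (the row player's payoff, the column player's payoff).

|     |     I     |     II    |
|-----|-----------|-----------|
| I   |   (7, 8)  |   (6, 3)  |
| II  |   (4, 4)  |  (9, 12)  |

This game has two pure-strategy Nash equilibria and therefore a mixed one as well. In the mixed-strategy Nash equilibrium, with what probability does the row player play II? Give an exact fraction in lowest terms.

5/13

The row player's mix p on I must make the column player indifferent between I and II.
The column player's payoff from I: 8p + 4(1−p). From II: 3p + 12(1−p).
Set equal: 5p = 8(1−p) → p = 8/13.
Probability on II is 1 − 8/13 = 5/13.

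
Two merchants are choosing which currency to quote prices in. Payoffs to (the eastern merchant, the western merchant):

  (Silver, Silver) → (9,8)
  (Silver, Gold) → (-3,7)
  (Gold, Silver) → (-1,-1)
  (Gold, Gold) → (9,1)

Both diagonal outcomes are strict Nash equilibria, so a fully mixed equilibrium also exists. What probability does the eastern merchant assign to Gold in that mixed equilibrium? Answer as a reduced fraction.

The eastern merchant's mix p on Silver must make the western merchant indifferent between Silver and Gold.
The western merchant's payoff from Silver: 8p + (-1)(1−p). From Gold: 7p + 1(1−p).
Set equal: 1p = 2(1−p) → p = 2/3.
Probability on Gold is 1 − 2/3 = 1/3.

1/3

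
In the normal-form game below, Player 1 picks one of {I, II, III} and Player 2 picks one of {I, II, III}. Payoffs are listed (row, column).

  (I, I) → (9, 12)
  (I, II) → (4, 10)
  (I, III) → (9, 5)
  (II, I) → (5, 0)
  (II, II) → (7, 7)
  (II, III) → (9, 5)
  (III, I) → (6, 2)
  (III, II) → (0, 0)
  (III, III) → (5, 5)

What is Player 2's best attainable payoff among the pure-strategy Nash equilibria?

Both I is a pure NE (Player 1: 9 ≥ 6; Player 2: 12 ≥ 10). Player 2 gets 12.
Both II is a pure NE (Player 1: 7 ≥ 4; Player 2: 7 ≥ 5). Player 2 gets 7.
Every other cell has a profitable deviation for at least one player. Highest of {12, 7} is 12.

12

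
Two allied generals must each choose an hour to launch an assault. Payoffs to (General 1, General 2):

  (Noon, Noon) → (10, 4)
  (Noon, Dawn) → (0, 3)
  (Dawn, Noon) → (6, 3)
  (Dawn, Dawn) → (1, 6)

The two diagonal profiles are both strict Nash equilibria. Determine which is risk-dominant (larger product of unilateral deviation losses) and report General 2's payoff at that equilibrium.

4

At both Noon: General 1 loses 10 − 6 = 4 by deviating; General 2 loses 4 − 3 = 1. Product = 4·1 = 4.
At both Dawn: General 1 loses 1 − 0 = 1 by deviating; General 2 loses 6 − 3 = 3. Product = 1·3 = 3.
4 > 3, so both Noon is risk-dominant. General 2's payoff there is 4.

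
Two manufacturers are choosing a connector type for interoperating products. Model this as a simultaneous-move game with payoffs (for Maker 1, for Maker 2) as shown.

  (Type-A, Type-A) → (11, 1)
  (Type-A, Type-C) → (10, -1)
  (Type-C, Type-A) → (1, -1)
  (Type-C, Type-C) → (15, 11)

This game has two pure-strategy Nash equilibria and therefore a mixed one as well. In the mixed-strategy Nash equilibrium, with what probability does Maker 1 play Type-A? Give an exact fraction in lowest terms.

6/7

Maker 1's mix p on Type-A must make Maker 2 indifferent between Type-A and Type-C.
Maker 2's payoff from Type-A: 1p + (-1)(1−p). From Type-C: (-1)p + 11(1−p).
Set equal: 2p = 12(1−p) → p = 12/14 = 6/7.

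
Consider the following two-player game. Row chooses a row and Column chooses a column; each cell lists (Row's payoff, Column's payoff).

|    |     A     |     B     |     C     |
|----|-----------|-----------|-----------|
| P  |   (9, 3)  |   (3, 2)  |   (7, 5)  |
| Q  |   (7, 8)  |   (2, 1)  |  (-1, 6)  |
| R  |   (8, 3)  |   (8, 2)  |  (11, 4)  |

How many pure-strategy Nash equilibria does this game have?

1

(R, C): Row gets 11 (best alternative 7); Column gets 4 (best alternative 3). Neither deviates — NE.
(Q, B) is not a NE: Row would switch to R (8 > 2).
No other cell survives both best-response checks, so there is 1 pure NE.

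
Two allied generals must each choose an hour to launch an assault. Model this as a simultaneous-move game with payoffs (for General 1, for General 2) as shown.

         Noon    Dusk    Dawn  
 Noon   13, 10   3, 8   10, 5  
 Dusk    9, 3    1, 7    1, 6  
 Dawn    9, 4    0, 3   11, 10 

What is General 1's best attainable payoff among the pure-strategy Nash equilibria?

Both Noon is a pure NE (General 1: 13 ≥ 9; General 2: 10 ≥ 8). General 1 gets 13.
Both Dawn is a pure NE (General 1: 11 ≥ 10; General 2: 10 ≥ 4). General 1 gets 11.
Every other cell has a profitable deviation for at least one player. Highest of {13, 11} is 13.

13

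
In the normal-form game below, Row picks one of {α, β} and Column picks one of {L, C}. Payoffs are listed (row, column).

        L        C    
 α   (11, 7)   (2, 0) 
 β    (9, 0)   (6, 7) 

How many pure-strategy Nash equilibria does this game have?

(α, L): Row gets 11 (best alternative 9); Column gets 7 (best alternative 0). Neither deviates — NE.
(β, C): Row gets 6 (best alternative 2); Column gets 7 (best alternative 0). Neither deviates — NE.
(α, C) is not a NE: Row would switch to β (6 > 2).
No other cell survives both best-response checks, so there are 2 pure NE.

2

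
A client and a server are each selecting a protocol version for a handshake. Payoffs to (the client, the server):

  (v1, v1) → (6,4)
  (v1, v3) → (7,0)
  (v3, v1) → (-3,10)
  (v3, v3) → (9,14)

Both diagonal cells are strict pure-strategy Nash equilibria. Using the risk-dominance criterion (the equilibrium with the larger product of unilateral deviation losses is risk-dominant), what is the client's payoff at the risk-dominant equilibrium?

6

At both v1: the client loses 6 − (-3) = 9 by deviating; the server loses 4 − 0 = 4. Product = 9·4 = 36.
At both v3: the client loses 9 − 7 = 2 by deviating; the server loses 14 − 10 = 4. Product = 2·4 = 8.
36 > 8, so both v1 is risk-dominant. The client's payoff there is 6.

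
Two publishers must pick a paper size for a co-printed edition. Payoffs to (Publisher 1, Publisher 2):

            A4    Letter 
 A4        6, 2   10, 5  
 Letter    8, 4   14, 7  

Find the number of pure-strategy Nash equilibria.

Both Letter: Publisher 1 gets 14 (best alternative 10); Publisher 2 gets 7 (best alternative 4). Neither deviates — NE.
Both A4 is not a NE: Publisher 1 would switch to Letter (8 > 6).
No other cell survives both best-response checks, so there is 1 pure NE.

1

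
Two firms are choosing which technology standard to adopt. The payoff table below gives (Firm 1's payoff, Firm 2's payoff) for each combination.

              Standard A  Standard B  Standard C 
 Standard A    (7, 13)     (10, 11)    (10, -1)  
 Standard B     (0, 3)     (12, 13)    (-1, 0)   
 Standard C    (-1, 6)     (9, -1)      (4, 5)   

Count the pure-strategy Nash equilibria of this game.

2

Both Standard A: Firm 1 gets 7 (best alternative 0); Firm 2 gets 13 (best alternative 11). Neither deviates — NE.
Both Standard B: Firm 1 gets 12 (best alternative 10); Firm 2 gets 13 (best alternative 3). Neither deviates — NE.
Both Standard C is not a NE: Firm 1 would switch to Standard A (10 > 4).
No other cell survives both best-response checks, so there are 2 pure NE.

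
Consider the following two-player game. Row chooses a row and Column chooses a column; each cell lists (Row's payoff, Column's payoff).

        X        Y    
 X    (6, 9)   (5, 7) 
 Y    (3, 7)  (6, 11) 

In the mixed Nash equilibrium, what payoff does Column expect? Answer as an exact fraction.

25/3

Row mixes with probability p on X, chosen so Column is indifferent: 9p + 7(1−p) = 7p + 11(1−p) gives p = 2/3.
Column's expected payoff is 9·2/3 + 7·1/3 = 25/3.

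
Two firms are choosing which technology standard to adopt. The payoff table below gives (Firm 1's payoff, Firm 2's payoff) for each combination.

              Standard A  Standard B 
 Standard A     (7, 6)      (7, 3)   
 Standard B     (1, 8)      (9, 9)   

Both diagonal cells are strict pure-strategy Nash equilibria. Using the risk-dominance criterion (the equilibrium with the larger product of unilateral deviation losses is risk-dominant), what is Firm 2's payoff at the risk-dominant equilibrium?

6

At both Standard A: Firm 1 loses 7 − 1 = 6 by deviating; Firm 2 loses 6 − 3 = 3. Product = 6·3 = 18.
At both Standard B: Firm 1 loses 9 − 7 = 2 by deviating; Firm 2 loses 9 − 8 = 1. Product = 2·1 = 2.
18 > 2, so both Standard A is risk-dominant. Firm 2's payoff there is 6.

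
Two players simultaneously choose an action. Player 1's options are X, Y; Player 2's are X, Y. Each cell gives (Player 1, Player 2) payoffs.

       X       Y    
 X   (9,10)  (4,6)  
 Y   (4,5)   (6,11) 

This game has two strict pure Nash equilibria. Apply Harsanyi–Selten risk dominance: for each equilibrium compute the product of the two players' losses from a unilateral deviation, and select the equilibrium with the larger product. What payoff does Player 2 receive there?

At both X: Player 1 loses 9 − 4 = 5 by deviating; Player 2 loses 10 − 6 = 4. Product = 5·4 = 20.
At both Y: Player 1 loses 6 − 4 = 2 by deviating; Player 2 loses 11 − 5 = 6. Product = 2·6 = 12.
20 > 12, so both X is risk-dominant. Player 2's payoff there is 10.

10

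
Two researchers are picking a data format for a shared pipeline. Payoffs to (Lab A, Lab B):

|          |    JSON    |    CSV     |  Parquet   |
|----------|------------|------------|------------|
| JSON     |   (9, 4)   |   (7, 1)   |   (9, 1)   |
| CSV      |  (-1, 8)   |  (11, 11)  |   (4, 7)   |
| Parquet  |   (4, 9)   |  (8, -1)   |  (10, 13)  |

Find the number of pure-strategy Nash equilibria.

3

Both JSON: Lab A gets 9 (best alternative 4); Lab B gets 4 (best alternative 1). Neither deviates — NE.
Both CSV: Lab A gets 11 (best alternative 8); Lab B gets 11 (best alternative 8). Neither deviates — NE.
Both Parquet: Lab A gets 10 (best alternative 9); Lab B gets 13 (best alternative 9). Neither deviates — NE.
(Parquet, JSON) is not a NE: Lab A would switch to JSON (9 > 4).
No other cell survives both best-response checks, so there are 3 pure NE.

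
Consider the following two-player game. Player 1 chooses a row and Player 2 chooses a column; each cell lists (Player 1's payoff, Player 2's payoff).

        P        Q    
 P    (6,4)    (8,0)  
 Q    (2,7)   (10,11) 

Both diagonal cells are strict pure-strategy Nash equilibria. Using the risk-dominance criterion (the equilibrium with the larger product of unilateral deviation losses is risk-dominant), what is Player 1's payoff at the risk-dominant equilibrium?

At both P: Player 1 loses 6 − 2 = 4 by deviating; Player 2 loses 4 − 0 = 4. Product = 4·4 = 16.
At both Q: Player 1 loses 10 − 8 = 2 by deviating; Player 2 loses 11 − 7 = 4. Product = 2·4 = 8.
16 > 8, so both P is risk-dominant. Player 1's payoff there is 6.

6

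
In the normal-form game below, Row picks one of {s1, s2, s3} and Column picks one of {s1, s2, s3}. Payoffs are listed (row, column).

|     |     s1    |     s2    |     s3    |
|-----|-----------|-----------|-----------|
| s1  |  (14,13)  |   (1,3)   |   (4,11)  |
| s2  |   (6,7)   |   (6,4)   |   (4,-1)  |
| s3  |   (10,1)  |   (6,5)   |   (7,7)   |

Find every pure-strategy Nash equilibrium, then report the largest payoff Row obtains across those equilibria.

Both s1 is a pure NE (Row: 14 ≥ 10; Column: 13 ≥ 11). Row gets 14.
Both s3 is a pure NE (Row: 7 ≥ 4; Column: 7 ≥ 5). Row gets 7.
Every other cell has a profitable deviation for at least one player. Highest of {14, 7} is 14.

14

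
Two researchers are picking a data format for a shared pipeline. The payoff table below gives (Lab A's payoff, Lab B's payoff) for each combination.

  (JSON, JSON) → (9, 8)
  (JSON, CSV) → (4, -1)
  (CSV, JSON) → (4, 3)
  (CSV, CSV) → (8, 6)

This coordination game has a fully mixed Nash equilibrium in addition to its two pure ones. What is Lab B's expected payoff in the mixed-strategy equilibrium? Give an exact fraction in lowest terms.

17/4

Lab A mixes with probability p on JSON, chosen so Lab B is indifferent: 8p + 3(1−p) = (-1)p + 6(1−p) gives p = 1/4.
Lab B's expected payoff is 8·1/4 + 3·3/4 = 17/4.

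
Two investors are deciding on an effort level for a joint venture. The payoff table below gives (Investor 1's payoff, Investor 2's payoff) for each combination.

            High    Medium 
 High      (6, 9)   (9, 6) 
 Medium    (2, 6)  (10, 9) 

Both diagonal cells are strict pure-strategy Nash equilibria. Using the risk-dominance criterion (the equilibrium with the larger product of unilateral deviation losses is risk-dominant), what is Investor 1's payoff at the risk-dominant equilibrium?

6

At both High: Investor 1 loses 6 − 2 = 4 by deviating; Investor 2 loses 9 − 6 = 3. Product = 4·3 = 12.
At both Medium: Investor 1 loses 10 − 9 = 1 by deviating; Investor 2 loses 9 − 6 = 3. Product = 1·3 = 3.
12 > 3, so both High is risk-dominant. Investor 1's payoff there is 6.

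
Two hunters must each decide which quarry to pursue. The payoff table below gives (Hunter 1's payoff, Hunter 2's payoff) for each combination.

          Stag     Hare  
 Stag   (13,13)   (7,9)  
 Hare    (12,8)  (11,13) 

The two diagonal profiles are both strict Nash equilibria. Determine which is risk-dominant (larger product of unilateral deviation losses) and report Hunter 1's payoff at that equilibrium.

At both Stag: Hunter 1 loses 13 − 12 = 1 by deviating; Hunter 2 loses 13 − 9 = 4. Product = 1·4 = 4.
At both Hare: Hunter 1 loses 11 − 7 = 4 by deviating; Hunter 2 loses 13 − 8 = 5. Product = 4·5 = 20.
20 > 4, so both Hare is risk-dominant. Hunter 1's payoff there is 11.

11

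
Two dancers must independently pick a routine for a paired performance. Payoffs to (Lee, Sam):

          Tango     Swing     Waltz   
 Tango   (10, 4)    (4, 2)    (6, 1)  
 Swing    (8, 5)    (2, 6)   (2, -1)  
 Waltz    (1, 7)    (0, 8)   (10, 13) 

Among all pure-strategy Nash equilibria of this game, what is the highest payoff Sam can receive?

13

Both Tango is a pure NE (Lee: 10 ≥ 8; Sam: 4 ≥ 2). Sam gets 4.
Both Waltz is a pure NE (Lee: 10 ≥ 6; Sam: 13 ≥ 8). Sam gets 13.
Every other cell has a profitable deviation for at least one player. Highest of {4, 13} is 13.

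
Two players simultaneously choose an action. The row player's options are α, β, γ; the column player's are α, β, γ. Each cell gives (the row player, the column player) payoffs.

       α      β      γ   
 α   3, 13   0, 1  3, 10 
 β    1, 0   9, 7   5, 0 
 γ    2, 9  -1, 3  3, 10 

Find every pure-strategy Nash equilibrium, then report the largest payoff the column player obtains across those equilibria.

Both α is a pure NE (the row player: 3 ≥ 2; the column player: 13 ≥ 10). The column player gets 13.
Both β is a pure NE (the row player: 9 ≥ 0; the column player: 7 ≥ 0). The column player gets 7.
Every other cell has a profitable deviation for at least one player. Highest of {13, 7} is 13.

13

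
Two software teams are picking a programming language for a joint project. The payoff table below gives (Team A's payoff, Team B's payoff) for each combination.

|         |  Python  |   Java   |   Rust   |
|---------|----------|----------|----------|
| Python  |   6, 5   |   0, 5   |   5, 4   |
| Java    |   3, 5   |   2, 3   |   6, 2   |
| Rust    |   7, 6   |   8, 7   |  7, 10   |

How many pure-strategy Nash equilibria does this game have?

1

Both Rust: Team A gets 7 (best alternative 6); Team B gets 10 (best alternative 7). Neither deviates — NE.
Both Python is not a NE: Team A would switch to Rust (7 > 6).
No other cell survives both best-response checks, so there is 1 pure NE.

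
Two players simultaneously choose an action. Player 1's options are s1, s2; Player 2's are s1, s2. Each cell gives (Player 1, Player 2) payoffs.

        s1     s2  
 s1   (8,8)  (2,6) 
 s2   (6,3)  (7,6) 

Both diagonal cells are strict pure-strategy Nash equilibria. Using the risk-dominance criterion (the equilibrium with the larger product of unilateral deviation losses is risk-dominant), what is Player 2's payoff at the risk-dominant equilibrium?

6

At both s1: Player 1 loses 8 − 6 = 2 by deviating; Player 2 loses 8 − 6 = 2. Product = 2·2 = 4.
At both s2: Player 1 loses 7 − 2 = 5 by deviating; Player 2 loses 6 − 3 = 3. Product = 5·3 = 15.
15 > 4, so both s2 is risk-dominant. Player 2's payoff there is 6.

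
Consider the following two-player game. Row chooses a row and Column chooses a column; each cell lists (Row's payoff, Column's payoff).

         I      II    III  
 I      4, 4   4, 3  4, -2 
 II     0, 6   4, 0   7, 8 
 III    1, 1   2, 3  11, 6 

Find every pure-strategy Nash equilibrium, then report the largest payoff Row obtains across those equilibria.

Both I is a pure NE (Row: 4 ≥ 1; Column: 4 ≥ 3). Row gets 4.
Both III is a pure NE (Row: 11 ≥ 7; Column: 6 ≥ 3). Row gets 11.
Every other cell has a profitable deviation for at least one player. Highest of {4, 11} is 11.

11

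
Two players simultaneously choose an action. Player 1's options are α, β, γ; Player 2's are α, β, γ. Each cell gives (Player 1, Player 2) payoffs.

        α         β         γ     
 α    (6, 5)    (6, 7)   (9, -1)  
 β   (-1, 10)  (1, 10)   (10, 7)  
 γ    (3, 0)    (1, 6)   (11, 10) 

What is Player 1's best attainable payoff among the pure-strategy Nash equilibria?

11

(α, β) is a pure NE (Player 1: 6 ≥ 1; Player 2: 7 ≥ 5). Player 1 gets 6.
Both γ is a pure NE (Player 1: 11 ≥ 10; Player 2: 10 ≥ 6). Player 1 gets 11.
Every other cell has a profitable deviation for at least one player. Highest of {6, 11} is 11.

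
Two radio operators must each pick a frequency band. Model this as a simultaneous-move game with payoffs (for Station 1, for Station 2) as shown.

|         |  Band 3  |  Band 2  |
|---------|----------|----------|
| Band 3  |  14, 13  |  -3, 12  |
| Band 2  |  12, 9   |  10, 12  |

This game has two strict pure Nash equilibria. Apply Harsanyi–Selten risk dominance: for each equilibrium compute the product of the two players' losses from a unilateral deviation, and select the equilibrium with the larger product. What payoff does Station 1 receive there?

At both Band 3: Station 1 loses 14 − 12 = 2 by deviating; Station 2 loses 13 − 12 = 1. Product = 2·1 = 2.
At both Band 2: Station 1 loses 10 − (-3) = 13 by deviating; Station 2 loses 12 − 9 = 3. Product = 13·3 = 39.
39 > 2, so both Band 2 is risk-dominant. Station 1's payoff there is 10.

10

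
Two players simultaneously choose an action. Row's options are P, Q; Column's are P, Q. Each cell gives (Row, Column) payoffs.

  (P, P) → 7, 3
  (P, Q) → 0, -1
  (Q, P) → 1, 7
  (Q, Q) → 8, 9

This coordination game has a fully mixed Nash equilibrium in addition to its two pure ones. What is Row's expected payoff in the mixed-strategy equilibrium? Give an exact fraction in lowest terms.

4

Column mixes with probability q on P, chosen so Row is indifferent: 7q + 0(1−q) = 1q + 8(1−q) gives q = 4/7.
Row's expected payoff (from either row, since indifferent) is 7·4/7 + 0·3/7 = 4.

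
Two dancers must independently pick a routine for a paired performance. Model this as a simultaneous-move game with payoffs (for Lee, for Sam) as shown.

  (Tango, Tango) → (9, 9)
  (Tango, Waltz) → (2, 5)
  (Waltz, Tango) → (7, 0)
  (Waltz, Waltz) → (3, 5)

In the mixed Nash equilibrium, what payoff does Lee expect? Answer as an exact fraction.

13/3

Sam mixes with probability q on Tango, chosen so Lee is indifferent: 9q + 2(1−q) = 7q + 3(1−q) gives q = 1/3.
Lee's expected payoff (from either row, since indifferent) is 9·1/3 + 2·2/3 = 13/3.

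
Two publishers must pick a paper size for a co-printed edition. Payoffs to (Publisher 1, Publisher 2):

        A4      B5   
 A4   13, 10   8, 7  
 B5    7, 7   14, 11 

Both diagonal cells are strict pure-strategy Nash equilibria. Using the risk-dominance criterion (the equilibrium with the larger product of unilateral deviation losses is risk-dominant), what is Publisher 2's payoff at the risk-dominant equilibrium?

At both A4: Publisher 1 loses 13 − 7 = 6 by deviating; Publisher 2 loses 10 − 7 = 3. Product = 6·3 = 18.
At both B5: Publisher 1 loses 14 − 8 = 6 by deviating; Publisher 2 loses 11 − 7 = 4. Product = 6·4 = 24.
24 > 18, so both B5 is risk-dominant. Publisher 2's payoff there is 11.

11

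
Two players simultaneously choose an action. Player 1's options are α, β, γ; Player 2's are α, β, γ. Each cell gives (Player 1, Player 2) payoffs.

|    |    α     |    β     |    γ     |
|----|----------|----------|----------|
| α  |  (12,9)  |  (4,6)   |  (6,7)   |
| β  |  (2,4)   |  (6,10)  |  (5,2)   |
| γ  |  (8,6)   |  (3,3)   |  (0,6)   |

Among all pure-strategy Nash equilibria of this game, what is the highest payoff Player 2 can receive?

10

Both α is a pure NE (Player 1: 12 ≥ 8; Player 2: 9 ≥ 7). Player 2 gets 9.
Both β is a pure NE (Player 1: 6 ≥ 4; Player 2: 10 ≥ 4). Player 2 gets 10.
Every other cell has a profitable deviation for at least one player. Highest of {9, 10} is 10.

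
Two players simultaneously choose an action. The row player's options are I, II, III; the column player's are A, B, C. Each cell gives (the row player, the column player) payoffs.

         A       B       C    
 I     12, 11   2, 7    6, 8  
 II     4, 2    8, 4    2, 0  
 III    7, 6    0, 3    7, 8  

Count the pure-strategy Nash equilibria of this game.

(I, A): the row player gets 12 (best alternative 7); the column player gets 11 (best alternative 8). Neither deviates — NE.
(II, B): the row player gets 8 (best alternative 2); the column player gets 4 (best alternative 2). Neither deviates — NE.
(III, C): the row player gets 7 (best alternative 6); the column player gets 8 (best alternative 6). Neither deviates — NE.
(III, A) is not a NE: the row player would switch to I (12 > 7).
No other cell survives both best-response checks, so there are 3 pure NE.

3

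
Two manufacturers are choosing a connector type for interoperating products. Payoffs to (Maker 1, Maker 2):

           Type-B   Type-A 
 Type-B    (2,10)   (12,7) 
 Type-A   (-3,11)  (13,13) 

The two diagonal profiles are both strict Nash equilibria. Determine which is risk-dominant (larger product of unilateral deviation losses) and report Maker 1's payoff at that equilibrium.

2

At both Type-B: Maker 1 loses 2 − (-3) = 5 by deviating; Maker 2 loses 10 − 7 = 3. Product = 5·3 = 15.
At both Type-A: Maker 1 loses 13 − 12 = 1 by deviating; Maker 2 loses 13 − 11 = 2. Product = 1·2 = 2.
15 > 2, so both Type-B is risk-dominant. Maker 1's payoff there is 2.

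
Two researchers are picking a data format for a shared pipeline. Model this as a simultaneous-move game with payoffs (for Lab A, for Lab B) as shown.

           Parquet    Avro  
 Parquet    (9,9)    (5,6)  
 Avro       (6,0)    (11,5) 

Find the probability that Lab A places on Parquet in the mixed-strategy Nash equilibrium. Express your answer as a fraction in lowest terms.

5/8

Lab A's mix p on Parquet must make Lab B indifferent between Parquet and Avro.
Lab B's payoff from Parquet: 9p + 0(1−p). From Avro: 6p + 5(1−p).
Set equal: 3p = 5(1−p) → p = 5/8.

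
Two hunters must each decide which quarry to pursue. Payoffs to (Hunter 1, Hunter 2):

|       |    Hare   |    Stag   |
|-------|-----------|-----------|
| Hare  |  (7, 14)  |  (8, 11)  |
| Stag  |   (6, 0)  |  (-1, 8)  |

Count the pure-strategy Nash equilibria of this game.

Both Hare: Hunter 1 gets 7 (best alternative 6); Hunter 2 gets 14 (best alternative 11). Neither deviates — NE.
Both Stag is not a NE: Hunter 1 would switch to Hare (8 > -1).
No other cell survives both best-response checks, so there is 1 pure NE.

1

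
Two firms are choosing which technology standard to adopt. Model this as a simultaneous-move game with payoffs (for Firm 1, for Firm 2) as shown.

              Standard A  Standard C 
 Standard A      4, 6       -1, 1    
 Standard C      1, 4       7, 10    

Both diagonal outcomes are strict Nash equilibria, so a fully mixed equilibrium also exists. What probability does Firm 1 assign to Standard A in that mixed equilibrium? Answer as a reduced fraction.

Firm 1's mix p on Standard A must make Firm 2 indifferent between Standard A and Standard C.
Firm 2's payoff from Standard A: 6p + 4(1−p). From Standard C: 1p + 10(1−p).
Set equal: 5p = 6(1−p) → p = 6/11.

6/11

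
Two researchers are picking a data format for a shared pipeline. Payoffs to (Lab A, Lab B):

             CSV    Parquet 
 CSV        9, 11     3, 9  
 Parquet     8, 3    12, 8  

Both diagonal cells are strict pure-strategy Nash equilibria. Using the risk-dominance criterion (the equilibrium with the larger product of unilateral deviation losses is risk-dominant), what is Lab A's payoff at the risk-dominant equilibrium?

12

At both CSV: Lab A loses 9 − 8 = 1 by deviating; Lab B loses 11 − 9 = 2. Product = 1·2 = 2.
At both Parquet: Lab A loses 12 − 3 = 9 by deviating; Lab B loses 8 − 3 = 5. Product = 9·5 = 45.
45 > 2, so both Parquet is risk-dominant. Lab A's payoff there is 12.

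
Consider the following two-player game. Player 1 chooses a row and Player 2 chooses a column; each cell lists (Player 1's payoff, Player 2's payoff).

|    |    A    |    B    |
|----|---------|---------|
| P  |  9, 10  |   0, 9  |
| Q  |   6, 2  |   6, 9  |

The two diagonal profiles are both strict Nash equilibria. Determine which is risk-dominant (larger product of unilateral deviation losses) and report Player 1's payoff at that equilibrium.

6

At (P, A): Player 1 loses 9 − 6 = 3 by deviating; Player 2 loses 10 − 9 = 1. Product = 3·1 = 3.
At (Q, B): Player 1 loses 6 − 0 = 6 by deviating; Player 2 loses 9 − 2 = 7. Product = 6·7 = 42.
42 > 3, so (Q, B) is risk-dominant. Player 1's payoff there is 6.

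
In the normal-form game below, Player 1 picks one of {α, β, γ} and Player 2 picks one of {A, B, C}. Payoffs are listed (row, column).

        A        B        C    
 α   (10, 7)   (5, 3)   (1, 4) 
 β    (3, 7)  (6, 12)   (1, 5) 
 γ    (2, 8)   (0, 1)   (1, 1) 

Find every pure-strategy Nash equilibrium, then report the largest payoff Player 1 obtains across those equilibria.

10

(α, A) is a pure NE (Player 1: 10 ≥ 3; Player 2: 7 ≥ 4). Player 1 gets 10.
(β, B) is a pure NE (Player 1: 6 ≥ 5; Player 2: 12 ≥ 7). Player 1 gets 6.
Every other cell has a profitable deviation for at least one player. Highest of {10, 6} is 10.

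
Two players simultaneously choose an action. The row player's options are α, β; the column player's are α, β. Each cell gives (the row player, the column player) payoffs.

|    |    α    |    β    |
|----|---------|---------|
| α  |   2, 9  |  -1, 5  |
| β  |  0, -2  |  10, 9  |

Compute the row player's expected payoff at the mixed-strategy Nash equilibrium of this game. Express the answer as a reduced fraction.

The column player mixes with probability q on α, chosen so the row player is indifferent: 2q + (-1)(1−q) = 0q + 10(1−q) gives q = 11/13.
The row player's expected payoff (from either row, since indifferent) is 2·11/13 + (-1)·2/13 = 20/13.

20/13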